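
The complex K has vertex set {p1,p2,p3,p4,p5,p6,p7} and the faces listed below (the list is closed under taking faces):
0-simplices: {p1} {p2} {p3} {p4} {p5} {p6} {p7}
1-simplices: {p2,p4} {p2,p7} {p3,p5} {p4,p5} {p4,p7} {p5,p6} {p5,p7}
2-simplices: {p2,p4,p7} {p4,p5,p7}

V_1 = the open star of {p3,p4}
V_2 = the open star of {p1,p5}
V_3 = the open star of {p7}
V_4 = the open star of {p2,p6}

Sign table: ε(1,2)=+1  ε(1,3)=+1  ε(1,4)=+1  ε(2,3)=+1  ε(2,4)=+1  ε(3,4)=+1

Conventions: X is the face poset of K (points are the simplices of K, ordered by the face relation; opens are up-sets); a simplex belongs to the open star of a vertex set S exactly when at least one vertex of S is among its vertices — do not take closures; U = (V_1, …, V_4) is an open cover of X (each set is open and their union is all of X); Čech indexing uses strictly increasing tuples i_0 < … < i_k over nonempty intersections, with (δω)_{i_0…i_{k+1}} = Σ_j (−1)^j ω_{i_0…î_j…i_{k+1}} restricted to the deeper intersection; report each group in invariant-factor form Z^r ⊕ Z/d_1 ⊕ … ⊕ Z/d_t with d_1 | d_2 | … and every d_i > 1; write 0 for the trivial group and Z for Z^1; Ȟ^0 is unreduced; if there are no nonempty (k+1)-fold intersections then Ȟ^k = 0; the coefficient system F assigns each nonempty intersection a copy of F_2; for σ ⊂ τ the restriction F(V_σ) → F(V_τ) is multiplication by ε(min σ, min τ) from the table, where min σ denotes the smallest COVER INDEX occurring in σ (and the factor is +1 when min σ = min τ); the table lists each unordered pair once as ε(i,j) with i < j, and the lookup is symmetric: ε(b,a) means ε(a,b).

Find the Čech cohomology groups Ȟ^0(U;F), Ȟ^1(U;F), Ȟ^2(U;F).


nonempty overlaps:
  V1={{p3},{p4},{p2,p4},{p3,p5},{p4,p5},{p4,p7},{p2,p4,p7},{p4,p5,p7}} V2={{p1},{p5},{p3,p5},{p4,p5},{p5,p6},{p5,p7},{p4,p5,p7}} V3={{p7},{p2,p7},{p4,p7},{p5,p7},{p2,p4,p7},{p4,p5,p7}} V4={{p2},{p6},{p2,p4},{p2,p7},{p5,p6},{p2,p4,p7}}
  V12={{p3,p5},{p4,p5},{p4,p5,p7}} V13={{p4,p7},{p2,p4,p7},{p4,p5,p7}} V14={{p2,p4},{p2,p4,p7}} V23={{p5,p7},{p4,p5,p7}} V24={{p5,p6}} V34={{p2,p7},{p2,p4,p7}}
  V123={{p4,p5,p7}} V134={{p2,p4,p7}}
C dims 4,6,2; δ0: rk_F2 3; δ1: rk_F2 2
degree 0: 4−3−0 = 1 → Ȟ^0 ≅ Z/2
degree 1: 6−2−3 = 1 → Ȟ^1 ≅ Z/2
degree 2: 2−0−2 = 0 → Ȟ^2 ≅ 0

Ȟ^0 = Z/2; Ȟ^1 = Z/2; Ȟ^2 = 0


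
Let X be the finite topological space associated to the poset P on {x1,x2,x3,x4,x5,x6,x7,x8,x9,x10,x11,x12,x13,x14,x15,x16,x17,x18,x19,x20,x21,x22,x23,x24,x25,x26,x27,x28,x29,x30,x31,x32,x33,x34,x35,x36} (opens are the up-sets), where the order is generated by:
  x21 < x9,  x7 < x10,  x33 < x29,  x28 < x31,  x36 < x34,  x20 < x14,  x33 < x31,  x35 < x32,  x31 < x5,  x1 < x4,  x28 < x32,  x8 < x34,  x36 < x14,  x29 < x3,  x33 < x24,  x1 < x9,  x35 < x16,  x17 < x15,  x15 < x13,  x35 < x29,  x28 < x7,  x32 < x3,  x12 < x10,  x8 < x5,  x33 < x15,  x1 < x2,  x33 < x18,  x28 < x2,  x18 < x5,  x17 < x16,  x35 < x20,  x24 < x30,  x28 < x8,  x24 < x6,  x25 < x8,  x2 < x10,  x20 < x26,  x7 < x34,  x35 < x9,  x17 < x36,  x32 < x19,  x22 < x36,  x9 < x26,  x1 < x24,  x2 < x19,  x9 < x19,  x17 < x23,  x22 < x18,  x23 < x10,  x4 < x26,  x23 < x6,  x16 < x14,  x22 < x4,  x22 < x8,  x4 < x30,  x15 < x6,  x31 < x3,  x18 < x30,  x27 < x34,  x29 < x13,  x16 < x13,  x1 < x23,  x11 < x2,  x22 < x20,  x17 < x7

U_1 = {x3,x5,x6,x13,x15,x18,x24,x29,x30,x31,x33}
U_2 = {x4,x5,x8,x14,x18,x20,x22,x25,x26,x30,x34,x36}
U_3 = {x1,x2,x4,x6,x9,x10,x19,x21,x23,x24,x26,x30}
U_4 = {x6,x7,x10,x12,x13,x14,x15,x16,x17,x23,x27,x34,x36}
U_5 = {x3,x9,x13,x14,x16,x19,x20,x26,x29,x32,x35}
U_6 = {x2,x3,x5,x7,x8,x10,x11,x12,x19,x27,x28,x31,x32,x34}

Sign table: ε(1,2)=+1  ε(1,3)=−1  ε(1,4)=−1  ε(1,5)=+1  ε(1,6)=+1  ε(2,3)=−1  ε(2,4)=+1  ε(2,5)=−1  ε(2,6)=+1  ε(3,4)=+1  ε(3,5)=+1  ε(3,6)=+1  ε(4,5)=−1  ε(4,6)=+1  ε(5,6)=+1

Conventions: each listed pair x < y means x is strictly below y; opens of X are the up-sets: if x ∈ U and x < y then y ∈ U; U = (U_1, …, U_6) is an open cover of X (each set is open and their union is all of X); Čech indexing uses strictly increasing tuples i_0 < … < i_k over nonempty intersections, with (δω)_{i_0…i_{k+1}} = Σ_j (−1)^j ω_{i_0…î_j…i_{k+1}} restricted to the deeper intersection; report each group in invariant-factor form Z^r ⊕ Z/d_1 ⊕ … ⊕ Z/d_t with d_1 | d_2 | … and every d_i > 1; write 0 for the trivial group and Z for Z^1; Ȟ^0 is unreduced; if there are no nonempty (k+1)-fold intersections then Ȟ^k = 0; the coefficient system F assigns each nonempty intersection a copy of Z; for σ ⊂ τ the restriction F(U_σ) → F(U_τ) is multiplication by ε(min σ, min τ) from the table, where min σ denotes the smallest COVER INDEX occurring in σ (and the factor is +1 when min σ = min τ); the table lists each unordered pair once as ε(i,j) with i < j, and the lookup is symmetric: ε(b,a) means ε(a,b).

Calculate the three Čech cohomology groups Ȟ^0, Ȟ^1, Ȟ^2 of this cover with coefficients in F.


Ȟ^0 ≅ 0, Ȟ^1 ≅ Z/2 and Ȟ^2 ≅ Z

nerve simplices:
  U12={x5,x18,x30} U13={x6,x24,x30} U14={x6,x13,x15} U15={x3,x13,x29} U16={x3,x5,x31} U23={x4,x26,x30} U24={x14,x34,x36} U25={x14,x20,x26} U26={x5,x8,x34} U34={x6,x10,x23} U35={x9,x19,x26} U36={x2,x10,x19} U45={x13,x14,x16} U46={x7,x10,x12,x27,x34} U56={x3,x19,x32}
  U123={x30} U126={x5} U134={x6} U145={x13} U156={x3} U235={x26} U245={x14} U246={x34} U346={x10} U356={x19}
C dims 6,15,10; δ0: rk 6, SNF 1^5·2; δ1: rk 9, SNF 1^9
degree 0: 6−6−0 = 0 → Ȟ^0 ≅ 0
degree 1: 15−9−6 = 0 plus torsion [2] → Ȟ^1 ≅ Z/2
degree 2: 10−0−9 = 1 → Ȟ^2 ≅ Z


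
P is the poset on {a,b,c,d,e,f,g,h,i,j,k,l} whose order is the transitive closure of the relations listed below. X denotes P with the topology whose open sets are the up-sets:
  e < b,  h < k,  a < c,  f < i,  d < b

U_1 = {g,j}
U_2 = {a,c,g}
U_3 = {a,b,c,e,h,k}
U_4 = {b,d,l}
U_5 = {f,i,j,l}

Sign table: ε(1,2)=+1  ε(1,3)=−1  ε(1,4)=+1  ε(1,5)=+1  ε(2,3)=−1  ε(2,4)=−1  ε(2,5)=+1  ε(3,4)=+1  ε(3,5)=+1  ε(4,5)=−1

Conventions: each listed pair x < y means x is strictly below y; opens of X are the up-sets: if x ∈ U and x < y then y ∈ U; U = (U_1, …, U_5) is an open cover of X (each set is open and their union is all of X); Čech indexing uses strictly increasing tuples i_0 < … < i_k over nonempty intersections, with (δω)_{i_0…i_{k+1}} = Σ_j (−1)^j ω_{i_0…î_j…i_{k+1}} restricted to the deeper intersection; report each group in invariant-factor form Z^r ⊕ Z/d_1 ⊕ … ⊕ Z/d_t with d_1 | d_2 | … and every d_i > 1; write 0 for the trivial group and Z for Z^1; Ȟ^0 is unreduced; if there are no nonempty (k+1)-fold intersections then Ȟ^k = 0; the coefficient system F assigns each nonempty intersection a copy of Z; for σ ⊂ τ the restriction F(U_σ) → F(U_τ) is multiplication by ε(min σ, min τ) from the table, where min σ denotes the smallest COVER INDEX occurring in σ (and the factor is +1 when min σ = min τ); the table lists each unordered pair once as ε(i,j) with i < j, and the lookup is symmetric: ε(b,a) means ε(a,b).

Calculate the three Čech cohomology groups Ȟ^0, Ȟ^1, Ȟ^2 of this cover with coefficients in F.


Ȟ^0(U;F) ≅ Z,  Ȟ^1(U;F) ≅ Z,  Ȟ^2(U;F) ≅ 0

nonempty intersections:
  U12={g} U15={j} U23={a,c} U34={b} U45={l}
C dims 5,5; δ0: rk 4, SNF 1^4
Ȟ^0: (5−4)−0=1 ⇒ Z
Ȟ^1: (5−0)−4=1 ⇒ Z
Ȟ^2: (0−0)−0=0 ⇒ 0


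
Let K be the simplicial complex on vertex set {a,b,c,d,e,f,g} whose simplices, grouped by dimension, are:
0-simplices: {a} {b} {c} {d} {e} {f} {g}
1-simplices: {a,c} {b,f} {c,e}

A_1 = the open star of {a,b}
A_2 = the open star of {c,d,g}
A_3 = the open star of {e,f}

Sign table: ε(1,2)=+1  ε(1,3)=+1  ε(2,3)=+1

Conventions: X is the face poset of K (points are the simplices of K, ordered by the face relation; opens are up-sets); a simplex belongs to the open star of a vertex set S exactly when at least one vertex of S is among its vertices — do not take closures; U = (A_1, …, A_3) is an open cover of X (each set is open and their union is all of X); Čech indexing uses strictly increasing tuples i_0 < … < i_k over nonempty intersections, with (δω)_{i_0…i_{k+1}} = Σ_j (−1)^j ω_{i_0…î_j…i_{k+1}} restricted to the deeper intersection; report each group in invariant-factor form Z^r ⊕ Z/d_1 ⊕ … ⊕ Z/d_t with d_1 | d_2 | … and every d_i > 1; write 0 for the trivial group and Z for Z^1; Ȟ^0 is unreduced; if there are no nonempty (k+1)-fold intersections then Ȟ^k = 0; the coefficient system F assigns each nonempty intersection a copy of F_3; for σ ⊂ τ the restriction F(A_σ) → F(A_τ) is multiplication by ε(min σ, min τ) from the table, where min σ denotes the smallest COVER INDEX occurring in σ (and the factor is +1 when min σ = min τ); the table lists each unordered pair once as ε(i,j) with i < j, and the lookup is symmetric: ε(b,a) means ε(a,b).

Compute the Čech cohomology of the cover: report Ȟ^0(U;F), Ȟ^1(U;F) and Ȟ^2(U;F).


nerve simplices:
  A1={{a},{b},{a,c},{b,f}} A2={{c},{d},{g},{a,c},{c,e}} A3={{e},{f},{b,f},{c,e}}
  A12={{a,c}} A13={{b,f}} A23={{c,e}}
C dims 3,3; δ0: rk_F3 2
degree 0: 3−2−0 = 1 → Ȟ^0 ≅ Z/3
degree 1: 3−0−2 = 1 → Ȟ^1 ≅ Z/3
degree 2: 0−0−0 = 0 → Ȟ^2 ≅ 0

Ȟ^0(U;F) ≅ Z/3; Ȟ^1(U;F) ≅ Z/3; Ȟ^2(U;F) ≅ 0


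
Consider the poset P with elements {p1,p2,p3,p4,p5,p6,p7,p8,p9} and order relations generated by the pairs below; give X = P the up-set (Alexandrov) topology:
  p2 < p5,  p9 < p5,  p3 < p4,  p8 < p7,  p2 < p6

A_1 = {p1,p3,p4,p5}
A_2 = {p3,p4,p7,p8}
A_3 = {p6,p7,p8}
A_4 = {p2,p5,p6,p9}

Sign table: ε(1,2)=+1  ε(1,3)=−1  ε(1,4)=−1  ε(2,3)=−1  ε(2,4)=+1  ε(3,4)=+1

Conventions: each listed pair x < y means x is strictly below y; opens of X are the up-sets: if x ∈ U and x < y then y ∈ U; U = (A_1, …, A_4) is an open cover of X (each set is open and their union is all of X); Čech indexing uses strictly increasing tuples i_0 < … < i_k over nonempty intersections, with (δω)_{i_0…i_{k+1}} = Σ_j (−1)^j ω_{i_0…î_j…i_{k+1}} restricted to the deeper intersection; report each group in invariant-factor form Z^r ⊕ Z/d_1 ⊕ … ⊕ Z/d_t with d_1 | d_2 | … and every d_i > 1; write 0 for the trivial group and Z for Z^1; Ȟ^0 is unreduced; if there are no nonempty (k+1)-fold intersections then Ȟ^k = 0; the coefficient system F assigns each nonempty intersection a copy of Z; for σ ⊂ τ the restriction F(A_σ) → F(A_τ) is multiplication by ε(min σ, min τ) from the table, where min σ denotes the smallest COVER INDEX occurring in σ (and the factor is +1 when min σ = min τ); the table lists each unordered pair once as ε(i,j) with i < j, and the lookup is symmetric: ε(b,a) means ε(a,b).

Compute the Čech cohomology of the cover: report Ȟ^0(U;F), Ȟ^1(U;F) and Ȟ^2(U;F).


nerve of the cover:
  A12={p3,p4} A14={p5} A23={p7,p8} A34={p6}
C dims 4,4; δ0: rk 3, SNF 1^3
Ȟ^0 = (4 − 3) − 0 = 1, so Ȟ^0 ≅ Z
Ȟ^1 = (4 − 0) − 3 = 1, so Ȟ^1 ≅ Z
Ȟ^2 = (0 − 0) − 0 = 0, so Ȟ^2 ≅ 0

Ȟ^0 = Z, Ȟ^1 = Z, Ȟ^2 = 0


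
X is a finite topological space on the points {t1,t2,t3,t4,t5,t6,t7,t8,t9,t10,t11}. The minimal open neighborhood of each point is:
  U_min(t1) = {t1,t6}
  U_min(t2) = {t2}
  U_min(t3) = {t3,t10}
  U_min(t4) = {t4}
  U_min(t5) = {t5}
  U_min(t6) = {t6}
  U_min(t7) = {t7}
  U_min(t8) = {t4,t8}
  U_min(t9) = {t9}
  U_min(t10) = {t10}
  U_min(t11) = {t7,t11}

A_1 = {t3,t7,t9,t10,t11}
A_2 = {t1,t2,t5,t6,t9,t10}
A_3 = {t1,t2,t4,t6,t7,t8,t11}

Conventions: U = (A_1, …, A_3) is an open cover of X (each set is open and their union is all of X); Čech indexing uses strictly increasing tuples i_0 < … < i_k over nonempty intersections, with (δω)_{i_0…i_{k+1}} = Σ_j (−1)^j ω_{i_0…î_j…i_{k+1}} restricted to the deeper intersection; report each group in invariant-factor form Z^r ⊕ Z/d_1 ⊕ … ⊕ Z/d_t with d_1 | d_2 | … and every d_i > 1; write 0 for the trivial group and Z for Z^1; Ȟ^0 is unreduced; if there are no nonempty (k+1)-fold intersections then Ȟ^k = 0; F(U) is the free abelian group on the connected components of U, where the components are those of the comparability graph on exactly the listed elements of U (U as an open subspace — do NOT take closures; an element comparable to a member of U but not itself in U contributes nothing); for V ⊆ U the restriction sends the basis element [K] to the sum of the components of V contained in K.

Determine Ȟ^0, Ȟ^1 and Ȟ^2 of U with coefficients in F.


nonempty intersections:
  A12={t9,t10} A13={t7,t11} A23={t1,t2,t6}
components per intersection:
  A1: {t3,t10} {t7,t11} {t9}
  A2: {t1,t6} {t2} {t5} {t9} {t10}
  A3: {t1,t6} {t2} {t4,t8} {t7,t11}
  A12: {t9} {t10}
  A13: {t7,t11}
  A23: {t1,t6} {t2}
C dims 12,5; δ0: rk 5, SNF 1^5
Ȟ^0: (12−5)−0=7 ⇒ Z^7
Ȟ^1: (5−0)−5=0 ⇒ 0
Ȟ^2: (0−0)−0=0 ⇒ 0

Ȟ^0 ≅ Z^7; Ȟ^1 ≅ 0; Ȟ^2 ≅ 0


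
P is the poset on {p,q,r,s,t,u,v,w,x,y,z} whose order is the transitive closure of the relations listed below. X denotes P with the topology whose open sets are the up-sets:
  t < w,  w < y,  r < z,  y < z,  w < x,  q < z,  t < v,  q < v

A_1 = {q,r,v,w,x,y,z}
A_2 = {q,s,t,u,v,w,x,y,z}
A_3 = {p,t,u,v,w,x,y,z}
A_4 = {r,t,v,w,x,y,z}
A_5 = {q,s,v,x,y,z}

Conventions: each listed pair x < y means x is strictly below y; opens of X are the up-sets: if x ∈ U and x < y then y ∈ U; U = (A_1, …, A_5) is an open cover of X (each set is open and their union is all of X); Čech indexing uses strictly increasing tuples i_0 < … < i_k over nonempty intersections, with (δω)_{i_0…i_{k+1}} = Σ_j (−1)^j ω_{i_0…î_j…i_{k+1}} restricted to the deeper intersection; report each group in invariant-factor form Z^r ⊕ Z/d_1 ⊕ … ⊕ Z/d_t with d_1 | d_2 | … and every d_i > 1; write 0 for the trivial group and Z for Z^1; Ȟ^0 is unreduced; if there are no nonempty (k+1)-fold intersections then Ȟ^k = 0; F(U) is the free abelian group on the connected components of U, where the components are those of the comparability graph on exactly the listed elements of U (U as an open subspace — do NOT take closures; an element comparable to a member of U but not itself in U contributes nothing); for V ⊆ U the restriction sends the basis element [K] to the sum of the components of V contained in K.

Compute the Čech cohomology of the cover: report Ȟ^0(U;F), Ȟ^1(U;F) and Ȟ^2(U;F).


Ȟ^0(U;F) ≅ Z^4, Ȟ^1(U;F) ≅ 0 and Ȟ^2(U;F) ≅ 0

nonempty intersections:
  A12={q,v,w,x,y,z} A13={v,w,x,y,z} A14={r,v,w,x,y,z} A15={q,v,x,y,z} A23={t,u,v,w,x,y,z} A24={t,v,w,x,y,z} A25={q,s,v,x,y,z} A34={t,v,w,x,y,z} A35={v,x,y,z} A45={v,x,y,z}
  A123={v,w,x,y,z} A124={v,w,x,y,z} A125={q,v,x,y,z} A134={v,w,x,y,z} A135={v,x,y,z} A145={v,x,y,z} A234={t,v,w,x,y,z} A235={v,x,y,z} A245={v,x,y,z} A345={v,x,y,z}
  A1234={v,w,x,y,z} A1235={v,x,y,z} A1245={v,x,y,z} A1345={v,x,y,z} A2345={v,x,y,z}
  A12345={v,x,y,z}
components per intersection:
  A1: {q,r,v,w,x,y,z}
  A2: {q,t,v,w,x,y,z} {s} {u}
  A3: {p} {t,v,w,x,y,z} {u}
  A4: {r,t,v,w,x,y,z}
  A5: {q,v,y,z} {s} {x}
  A12: {q,v,w,x,y,z}
  A13: {v} {w,x,y,z}
  A14: {r,w,x,y,z} {v}
  A15: {q,v,y,z} {x}
  A23: {t,v,w,x,y,z} {u}
  A24: {t,v,w,x,y,z}
  A25: {q,v,y,z} {s} {x}
  A34: {t,v,w,x,y,z}
  A35: {v} {x} {y,z}
  A45: {v} {x} {y,z}
  A123: {v} {w,x,y,z}
  A124: {v} {w,x,y,z}
  A125: {q,v,y,z} {x}
  A134: {v} {w,x,y,z}
  A135: {v} {x} {y,z}
  A145: {v} {x} {y,z}
  A234: {t,v,w,x,y,z}
  A235: {v} {x} {y,z}
  A245: {v} {x} {y,z}
  A345: {v} {x} {y,z}
  A1234: {v} {w,x,y,z}
  A1235: {v} {x} {y,z}
  A1245: {v} {x} {y,z}
  A1345: {v} {x} {y,z}
  A2345: {v} {x} {y,z}
  A12345: {v} {x} {y,z}
C dims 11,20,24,14; δ0: rk 7, SNF 1^7; δ1: rk 13, SNF 1^13; δ2: rk 11, SNF 1^11
Ȟ^0: (11−7)−0=4 ⇒ Z^4
Ȟ^1: (20−13)−7=0 ⇒ 0
Ȟ^2: (24−11)−13=0 ⇒ 0


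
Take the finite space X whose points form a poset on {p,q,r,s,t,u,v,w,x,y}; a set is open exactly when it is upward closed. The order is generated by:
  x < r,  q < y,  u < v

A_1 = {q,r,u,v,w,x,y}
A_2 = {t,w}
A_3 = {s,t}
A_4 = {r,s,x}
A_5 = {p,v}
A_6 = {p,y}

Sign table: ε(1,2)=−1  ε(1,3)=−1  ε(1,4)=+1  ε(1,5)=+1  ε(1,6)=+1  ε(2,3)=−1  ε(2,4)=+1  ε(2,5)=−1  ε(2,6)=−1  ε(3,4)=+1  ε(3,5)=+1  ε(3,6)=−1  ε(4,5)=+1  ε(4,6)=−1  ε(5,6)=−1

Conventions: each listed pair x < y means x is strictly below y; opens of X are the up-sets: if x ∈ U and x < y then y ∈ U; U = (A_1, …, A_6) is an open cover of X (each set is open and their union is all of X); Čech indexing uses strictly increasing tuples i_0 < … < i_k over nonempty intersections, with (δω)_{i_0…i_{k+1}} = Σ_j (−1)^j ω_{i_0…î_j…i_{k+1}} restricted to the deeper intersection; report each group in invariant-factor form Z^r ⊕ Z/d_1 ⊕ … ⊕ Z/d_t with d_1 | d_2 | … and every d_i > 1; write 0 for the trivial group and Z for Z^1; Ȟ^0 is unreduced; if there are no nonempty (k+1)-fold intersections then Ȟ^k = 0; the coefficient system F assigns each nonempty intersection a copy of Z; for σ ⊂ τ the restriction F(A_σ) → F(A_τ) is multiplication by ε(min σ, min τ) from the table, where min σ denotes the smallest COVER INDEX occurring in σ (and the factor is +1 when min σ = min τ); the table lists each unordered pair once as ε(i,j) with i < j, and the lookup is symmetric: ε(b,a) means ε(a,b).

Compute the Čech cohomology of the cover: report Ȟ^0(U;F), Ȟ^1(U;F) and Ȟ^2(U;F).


intersection data:
  A12={w} A14={r,x} A15={v} A16={y} A23={t} A34={s} A56={p}
C dims 6,7; δ0: rk 6, SNF 1^5·2
Ȟ^0 = (6 − 6) − 0 = 0, so Ȟ^0 ≅ 0
Ȟ^1 = (7 − 0) − 6 = 1 plus torsion [2], so Ȟ^1 ≅ Z ⊕ Z/2
Ȟ^2 = (0 − 0) − 0 = 0, so Ȟ^2 ≅ 0

Ȟ^0(U;F) ≅ 0; Ȟ^1(U;F) ≅ Z ⊕ Z/2; Ȟ^2(U;F) ≅ 0


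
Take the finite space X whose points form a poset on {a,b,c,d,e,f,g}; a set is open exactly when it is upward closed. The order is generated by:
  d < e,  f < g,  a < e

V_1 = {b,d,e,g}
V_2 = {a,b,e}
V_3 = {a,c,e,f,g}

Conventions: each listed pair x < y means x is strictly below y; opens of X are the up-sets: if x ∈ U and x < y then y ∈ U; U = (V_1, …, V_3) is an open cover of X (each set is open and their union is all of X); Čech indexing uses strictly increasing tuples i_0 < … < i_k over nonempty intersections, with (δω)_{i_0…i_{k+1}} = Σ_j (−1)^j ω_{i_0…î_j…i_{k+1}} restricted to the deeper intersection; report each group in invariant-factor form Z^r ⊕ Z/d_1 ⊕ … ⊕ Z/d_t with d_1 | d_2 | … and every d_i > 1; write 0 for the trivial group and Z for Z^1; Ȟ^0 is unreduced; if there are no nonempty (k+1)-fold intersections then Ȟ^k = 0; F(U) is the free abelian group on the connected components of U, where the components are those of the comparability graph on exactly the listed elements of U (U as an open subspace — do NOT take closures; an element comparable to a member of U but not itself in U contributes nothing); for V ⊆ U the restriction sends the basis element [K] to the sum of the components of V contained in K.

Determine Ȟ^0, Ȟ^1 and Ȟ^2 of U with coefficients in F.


Ȟ^0 = Z^4, Ȟ^1 = 0, Ȟ^2 = 0

nonempty intersections:
  V12={b,e} V13={e,g} V23={a,e}
  V123={e}
components per intersection:
  V1: {b} {d,e} {g}
  V2: {a,e} {b}
  V3: {a,e} {c} {f,g}
  V12: {b} {e}
  V13: {e} {g}
  V23: {a,e}
  V123: {e}
C dims 8,5,1; δ0: rk 4, SNF 1^4; δ1: rk 1, SNF 1^1
Ȟ^0: (8−4)−0=4 ⇒ Z^4
Ȟ^1: (5−1)−4=0 ⇒ 0
Ȟ^2: (1−0)−1=0 ⇒ 0


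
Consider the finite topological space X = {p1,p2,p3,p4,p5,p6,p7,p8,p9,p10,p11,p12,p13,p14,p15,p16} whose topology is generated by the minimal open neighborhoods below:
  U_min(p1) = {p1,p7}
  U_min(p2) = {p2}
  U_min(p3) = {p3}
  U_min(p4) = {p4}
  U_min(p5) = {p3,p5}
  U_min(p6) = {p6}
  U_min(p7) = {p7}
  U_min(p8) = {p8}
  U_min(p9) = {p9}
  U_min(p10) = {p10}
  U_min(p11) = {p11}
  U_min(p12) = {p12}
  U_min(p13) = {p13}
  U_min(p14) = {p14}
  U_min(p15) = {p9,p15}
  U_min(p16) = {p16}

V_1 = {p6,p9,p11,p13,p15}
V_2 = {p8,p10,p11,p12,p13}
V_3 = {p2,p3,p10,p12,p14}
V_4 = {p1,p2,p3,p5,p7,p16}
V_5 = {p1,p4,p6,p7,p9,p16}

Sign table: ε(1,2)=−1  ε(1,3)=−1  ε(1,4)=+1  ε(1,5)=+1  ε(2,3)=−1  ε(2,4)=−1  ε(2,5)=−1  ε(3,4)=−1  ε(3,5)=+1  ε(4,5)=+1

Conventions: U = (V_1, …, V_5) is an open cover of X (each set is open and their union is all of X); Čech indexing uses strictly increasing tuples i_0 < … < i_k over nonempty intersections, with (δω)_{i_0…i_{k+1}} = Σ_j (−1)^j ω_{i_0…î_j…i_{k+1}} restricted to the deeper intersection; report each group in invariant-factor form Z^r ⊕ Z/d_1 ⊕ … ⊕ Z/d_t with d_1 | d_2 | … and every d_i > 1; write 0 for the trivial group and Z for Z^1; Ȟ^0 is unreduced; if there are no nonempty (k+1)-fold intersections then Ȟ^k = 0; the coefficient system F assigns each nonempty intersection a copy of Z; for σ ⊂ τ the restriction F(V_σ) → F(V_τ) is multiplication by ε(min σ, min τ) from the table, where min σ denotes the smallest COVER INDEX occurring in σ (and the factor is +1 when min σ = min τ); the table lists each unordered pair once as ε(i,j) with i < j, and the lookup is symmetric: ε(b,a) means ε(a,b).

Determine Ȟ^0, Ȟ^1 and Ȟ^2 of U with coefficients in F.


Ȟ^0 ≅ 0; Ȟ^1 ≅ Z/2; Ȟ^2 ≅ 0

nerve of the cover:
  V12={p11,p13} V15={p6,p9} V23={p10,p12} V34={p2,p3} V45={p1,p7,p16}
C dims 5,5; δ0: rk 5, SNF 1^4·2
Ȟ^0 = (5 − 5) − 0 = 0, so Ȟ^0 ≅ 0
Ȟ^1 = (5 − 0) − 5 = 0 plus torsion [2], so Ȟ^1 ≅ Z/2
Ȟ^2 = (0 − 0) − 0 = 0, so Ȟ^2 ≅ 0


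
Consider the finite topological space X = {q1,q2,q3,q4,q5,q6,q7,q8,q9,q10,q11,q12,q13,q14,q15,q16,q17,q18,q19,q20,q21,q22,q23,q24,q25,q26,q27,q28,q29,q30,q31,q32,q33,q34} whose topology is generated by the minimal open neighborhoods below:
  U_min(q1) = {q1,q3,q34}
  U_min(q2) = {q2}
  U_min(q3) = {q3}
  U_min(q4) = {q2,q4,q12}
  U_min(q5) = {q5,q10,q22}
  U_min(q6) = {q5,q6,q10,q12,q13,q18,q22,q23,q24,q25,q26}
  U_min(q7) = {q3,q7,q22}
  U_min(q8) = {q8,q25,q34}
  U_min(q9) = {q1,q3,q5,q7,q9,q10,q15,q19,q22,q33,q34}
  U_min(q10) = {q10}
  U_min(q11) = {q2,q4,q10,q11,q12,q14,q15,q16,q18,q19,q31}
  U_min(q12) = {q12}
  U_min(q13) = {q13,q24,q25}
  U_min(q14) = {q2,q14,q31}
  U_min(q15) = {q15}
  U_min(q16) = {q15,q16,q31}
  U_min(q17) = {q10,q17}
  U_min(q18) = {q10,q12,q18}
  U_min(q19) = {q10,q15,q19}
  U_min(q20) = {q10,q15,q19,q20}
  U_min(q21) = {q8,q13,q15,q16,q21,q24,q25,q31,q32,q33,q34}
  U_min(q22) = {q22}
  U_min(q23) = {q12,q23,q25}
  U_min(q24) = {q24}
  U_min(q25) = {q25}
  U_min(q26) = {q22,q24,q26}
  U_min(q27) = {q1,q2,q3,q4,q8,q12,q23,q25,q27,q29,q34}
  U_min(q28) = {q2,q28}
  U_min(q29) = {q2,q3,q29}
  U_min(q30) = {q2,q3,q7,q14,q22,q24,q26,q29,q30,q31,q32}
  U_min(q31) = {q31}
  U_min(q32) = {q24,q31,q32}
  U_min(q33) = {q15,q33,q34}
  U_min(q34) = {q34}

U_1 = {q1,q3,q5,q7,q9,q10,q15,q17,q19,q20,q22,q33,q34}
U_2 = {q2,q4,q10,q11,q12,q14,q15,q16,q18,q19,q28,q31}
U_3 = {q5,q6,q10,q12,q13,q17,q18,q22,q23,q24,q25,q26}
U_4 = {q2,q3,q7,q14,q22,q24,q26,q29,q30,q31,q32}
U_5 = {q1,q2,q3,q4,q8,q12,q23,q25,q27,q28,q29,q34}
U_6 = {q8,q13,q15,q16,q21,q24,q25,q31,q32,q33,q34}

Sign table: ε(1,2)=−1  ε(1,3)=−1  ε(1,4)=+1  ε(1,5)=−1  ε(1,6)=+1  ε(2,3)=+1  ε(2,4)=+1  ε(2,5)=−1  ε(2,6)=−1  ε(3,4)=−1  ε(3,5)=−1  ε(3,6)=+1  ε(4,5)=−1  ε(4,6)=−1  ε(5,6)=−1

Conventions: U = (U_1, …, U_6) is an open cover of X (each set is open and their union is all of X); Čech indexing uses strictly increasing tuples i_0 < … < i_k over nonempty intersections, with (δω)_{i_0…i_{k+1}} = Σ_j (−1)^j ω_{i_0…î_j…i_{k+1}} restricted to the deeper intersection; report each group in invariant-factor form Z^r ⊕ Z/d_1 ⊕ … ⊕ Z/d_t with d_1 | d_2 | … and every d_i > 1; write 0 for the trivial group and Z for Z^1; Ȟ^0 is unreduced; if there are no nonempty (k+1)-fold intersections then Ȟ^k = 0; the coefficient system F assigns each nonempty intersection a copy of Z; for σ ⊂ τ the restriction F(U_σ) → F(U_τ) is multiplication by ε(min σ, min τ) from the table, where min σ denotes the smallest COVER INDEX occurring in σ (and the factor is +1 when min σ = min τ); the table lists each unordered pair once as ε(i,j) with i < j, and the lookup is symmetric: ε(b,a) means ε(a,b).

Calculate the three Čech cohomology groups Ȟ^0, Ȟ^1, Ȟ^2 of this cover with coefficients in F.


nerve of the cover:
  U12={q10,q15,q19} U13={q5,q10,q17,q22} U14={q3,q7,q22} U15={q1,q3,q34} U16={q15,q33,q34} U23={q10,q12,q18} U24={q2,q14,q31} U25={q2,q4,q12,q28} U26={q15,q16,q31} U34={q22,q24,q26} U35={q12,q23,q25} U36={q13,q24,q25} U45={q2,q3,q29} U46={q24,q31,q32} U56={q8,q25,q34}
  U123={q10} U126={q15} U134={q22} U145={q3} U156={q34} U235={q12} U245={q2} U246={q31} U346={q24} U356={q25}
C dims 6,15,10; δ0: rk 6, SNF 1^5·2; δ1: rk 9, SNF 1^9
Ȟ^0 = (6 − 6) − 0 = 0, so Ȟ^0 ≅ 0
Ȟ^1 = (15 − 9) − 6 = 0 plus torsion [2], so Ȟ^1 ≅ Z/2
Ȟ^2 = (10 − 0) − 9 = 1, so Ȟ^2 ≅ Z

Ȟ^0(U;F) ≅ 0, Ȟ^1(U;F) ≅ Z/2, Ȟ^2(U;F) ≅ Z


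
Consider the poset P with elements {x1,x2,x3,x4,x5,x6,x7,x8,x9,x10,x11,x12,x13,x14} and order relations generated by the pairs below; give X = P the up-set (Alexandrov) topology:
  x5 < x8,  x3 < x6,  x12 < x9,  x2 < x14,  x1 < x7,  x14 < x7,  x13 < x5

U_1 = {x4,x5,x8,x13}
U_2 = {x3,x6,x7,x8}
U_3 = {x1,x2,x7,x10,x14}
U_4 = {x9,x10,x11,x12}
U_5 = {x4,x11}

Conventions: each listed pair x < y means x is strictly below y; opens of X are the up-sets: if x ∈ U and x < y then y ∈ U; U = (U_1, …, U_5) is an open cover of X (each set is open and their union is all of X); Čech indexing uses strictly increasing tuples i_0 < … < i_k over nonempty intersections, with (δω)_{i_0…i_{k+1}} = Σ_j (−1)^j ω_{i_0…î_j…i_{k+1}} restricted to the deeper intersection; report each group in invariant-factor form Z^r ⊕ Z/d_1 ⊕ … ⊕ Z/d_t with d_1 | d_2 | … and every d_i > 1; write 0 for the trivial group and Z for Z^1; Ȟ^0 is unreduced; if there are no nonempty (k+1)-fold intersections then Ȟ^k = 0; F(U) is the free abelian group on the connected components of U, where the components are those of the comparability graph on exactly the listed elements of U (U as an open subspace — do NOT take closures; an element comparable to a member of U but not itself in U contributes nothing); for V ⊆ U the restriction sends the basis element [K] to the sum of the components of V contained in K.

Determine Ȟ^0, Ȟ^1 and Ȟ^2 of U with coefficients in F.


intersection data:
  U12={x8} U15={x4} U23={x7} U34={x10} U45={x11}
components per intersection:
  U1: {x4} {x5,x8,x13}
  U2: {x3,x6} {x7} {x8}
  U3: {x1,x2,x7,x14} {x10}
  U4: {x9,x12} {x10} {x11}
  U5: {x4} {x11}
  U12: {x8}
  U15: {x4}
  U23: {x7}
  U34: {x10}
  U45: {x11}
C dims 12,5; δ0: rk 5, SNF 1^5
Ȟ^0 = (12 − 5) − 0 = 7, so Ȟ^0 ≅ Z^7
Ȟ^1 = (5 − 0) − 5 = 0, so Ȟ^1 ≅ 0
Ȟ^2 = (0 − 0) − 0 = 0, so Ȟ^2 ≅ 0

Ȟ^0 = Z^7; Ȟ^1 = 0; Ȟ^2 = 0


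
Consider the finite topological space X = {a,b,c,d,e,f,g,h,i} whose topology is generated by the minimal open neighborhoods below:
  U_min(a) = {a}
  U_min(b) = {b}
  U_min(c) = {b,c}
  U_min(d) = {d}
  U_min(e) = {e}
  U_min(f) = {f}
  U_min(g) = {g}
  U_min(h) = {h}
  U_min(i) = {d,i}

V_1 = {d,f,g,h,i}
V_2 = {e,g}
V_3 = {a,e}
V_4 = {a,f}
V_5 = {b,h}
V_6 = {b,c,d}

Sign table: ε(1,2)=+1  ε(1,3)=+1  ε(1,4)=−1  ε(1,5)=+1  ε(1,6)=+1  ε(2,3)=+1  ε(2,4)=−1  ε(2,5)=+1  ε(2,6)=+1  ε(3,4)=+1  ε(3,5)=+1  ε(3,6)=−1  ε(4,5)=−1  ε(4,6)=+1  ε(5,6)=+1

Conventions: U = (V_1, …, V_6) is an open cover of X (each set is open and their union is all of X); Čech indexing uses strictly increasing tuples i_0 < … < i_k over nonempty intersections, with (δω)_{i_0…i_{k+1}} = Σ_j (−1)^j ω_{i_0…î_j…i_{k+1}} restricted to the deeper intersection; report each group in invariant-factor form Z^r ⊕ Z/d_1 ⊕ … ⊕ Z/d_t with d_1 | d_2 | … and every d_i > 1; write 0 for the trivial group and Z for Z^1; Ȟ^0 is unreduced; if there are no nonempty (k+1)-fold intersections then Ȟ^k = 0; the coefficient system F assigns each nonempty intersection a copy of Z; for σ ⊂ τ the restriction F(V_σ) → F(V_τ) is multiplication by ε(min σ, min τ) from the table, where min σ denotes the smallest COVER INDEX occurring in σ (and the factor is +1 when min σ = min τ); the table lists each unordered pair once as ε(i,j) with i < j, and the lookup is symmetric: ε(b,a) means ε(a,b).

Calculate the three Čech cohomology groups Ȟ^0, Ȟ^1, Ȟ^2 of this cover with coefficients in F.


Ȟ^0(U;F) ≅ 0,  Ȟ^1(U;F) ≅ Z ⊕ Z/2,  Ȟ^2(U;F) ≅ 0

cover nerve:
  V12={g} V14={f} V15={h} V16={d} V23={e} V34={a} V56={b}
C dims 6,7; δ0: rk 6, SNF 1^5·2
Ȟ^0: (6−6)−0=0 ⇒ 0
Ȟ^1: (7−0)−6=1 plus torsion [2] ⇒ Z ⊕ Z/2
Ȟ^2: (0−0)−0=0 ⇒ 0


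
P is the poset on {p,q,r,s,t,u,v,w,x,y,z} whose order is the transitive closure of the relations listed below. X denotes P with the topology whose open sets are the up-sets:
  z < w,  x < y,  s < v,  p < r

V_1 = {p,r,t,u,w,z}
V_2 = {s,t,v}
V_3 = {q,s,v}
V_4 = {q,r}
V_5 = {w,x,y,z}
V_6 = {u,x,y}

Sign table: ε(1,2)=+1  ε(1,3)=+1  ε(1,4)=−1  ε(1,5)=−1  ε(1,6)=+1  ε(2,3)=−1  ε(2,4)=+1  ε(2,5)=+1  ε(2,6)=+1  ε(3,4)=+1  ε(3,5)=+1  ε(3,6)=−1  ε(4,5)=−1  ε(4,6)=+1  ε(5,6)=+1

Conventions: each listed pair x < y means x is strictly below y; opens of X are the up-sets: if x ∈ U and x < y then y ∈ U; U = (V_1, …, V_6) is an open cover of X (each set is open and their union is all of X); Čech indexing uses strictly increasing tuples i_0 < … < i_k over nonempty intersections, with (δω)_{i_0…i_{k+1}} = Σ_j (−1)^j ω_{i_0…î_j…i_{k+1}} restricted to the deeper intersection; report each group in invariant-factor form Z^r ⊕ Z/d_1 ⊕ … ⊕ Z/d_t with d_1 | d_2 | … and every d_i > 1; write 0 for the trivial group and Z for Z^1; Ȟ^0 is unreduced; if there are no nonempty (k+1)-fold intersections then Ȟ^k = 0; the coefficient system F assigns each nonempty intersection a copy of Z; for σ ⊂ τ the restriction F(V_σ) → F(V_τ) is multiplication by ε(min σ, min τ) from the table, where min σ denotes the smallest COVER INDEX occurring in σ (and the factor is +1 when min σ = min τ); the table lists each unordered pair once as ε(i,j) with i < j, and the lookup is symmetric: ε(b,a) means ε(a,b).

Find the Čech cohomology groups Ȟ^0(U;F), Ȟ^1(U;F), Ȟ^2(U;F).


nonempty intersections:
  V12={t} V14={r} V15={w,z} V16={u} V23={s,v} V34={q} V56={x,y}
C dims 6,7; δ0: rk 6, SNF 1^5·2
Ȟ^0: (6−6)−0=0 ⇒ 0
Ȟ^1: (7−0)−6=1 plus torsion [2] ⇒ Z ⊕ Z/2
Ȟ^2: (0−0)−0=0 ⇒ 0

Ȟ^0(U;F) ≅ 0, Ȟ^1(U;F) ≅ Z ⊕ Z/2 and Ȟ^2(U;F) ≅ 0


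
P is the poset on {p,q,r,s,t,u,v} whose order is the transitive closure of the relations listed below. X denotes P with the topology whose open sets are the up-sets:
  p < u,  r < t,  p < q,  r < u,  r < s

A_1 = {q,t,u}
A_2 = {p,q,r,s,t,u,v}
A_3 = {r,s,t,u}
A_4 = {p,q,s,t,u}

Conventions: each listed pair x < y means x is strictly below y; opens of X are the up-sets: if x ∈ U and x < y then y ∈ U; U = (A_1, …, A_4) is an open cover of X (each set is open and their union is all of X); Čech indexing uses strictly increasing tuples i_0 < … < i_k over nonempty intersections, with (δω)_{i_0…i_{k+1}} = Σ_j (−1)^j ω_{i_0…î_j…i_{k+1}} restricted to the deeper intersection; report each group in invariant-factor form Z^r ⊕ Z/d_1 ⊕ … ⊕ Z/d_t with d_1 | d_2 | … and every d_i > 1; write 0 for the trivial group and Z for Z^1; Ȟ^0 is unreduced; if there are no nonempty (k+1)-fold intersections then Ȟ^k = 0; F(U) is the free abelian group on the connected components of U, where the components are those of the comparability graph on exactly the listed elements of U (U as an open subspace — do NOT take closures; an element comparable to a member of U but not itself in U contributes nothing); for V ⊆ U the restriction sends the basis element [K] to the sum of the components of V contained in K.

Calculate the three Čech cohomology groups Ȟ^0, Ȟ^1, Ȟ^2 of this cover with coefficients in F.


nerve simplices:
  A12={q,t,u} A13={t,u} A14={q,t,u} A23={r,s,t,u} A24={p,q,s,t,u} A34={s,t,u}
  A123={t,u} A124={q,t,u} A134={t,u} A234={s,t,u}
  A1234={t,u}
components per intersection:
  A1: {q} {t} {u}
  A2: {p,q,r,s,t,u} {v}
  A3: {r,s,t,u}
  A4: {p,q,u} {s} {t}
  A12: {q} {t} {u}
  A13: {t} {u}
  A14: {q} {t} {u}
  A23: {r,s,t,u}
  A24: {p,q,u} {s} {t}
  A34: {s} {t} {u}
  A123: {t} {u}
  A124: {q} {t} {u}
  A134: {t} {u}
  A234: {s} {t} {u}
  A1234: {t} {u}
C dims 9,15,10,2; δ0: rk 7, SNF 1^7; δ1: rk 8, SNF 1^8; δ2: rk 2, SNF 1^2
degree 0: 9−7−0 = 2 → Ȟ^0 ≅ Z^2
degree 1: 15−8−7 = 0 → Ȟ^1 ≅ 0
degree 2: 10−2−8 = 0 → Ȟ^2 ≅ 0

Ȟ^0(U;F) ≅ Z^2,  Ȟ^1(U;F) ≅ 0,  Ȟ^2(U;F) ≅ 0


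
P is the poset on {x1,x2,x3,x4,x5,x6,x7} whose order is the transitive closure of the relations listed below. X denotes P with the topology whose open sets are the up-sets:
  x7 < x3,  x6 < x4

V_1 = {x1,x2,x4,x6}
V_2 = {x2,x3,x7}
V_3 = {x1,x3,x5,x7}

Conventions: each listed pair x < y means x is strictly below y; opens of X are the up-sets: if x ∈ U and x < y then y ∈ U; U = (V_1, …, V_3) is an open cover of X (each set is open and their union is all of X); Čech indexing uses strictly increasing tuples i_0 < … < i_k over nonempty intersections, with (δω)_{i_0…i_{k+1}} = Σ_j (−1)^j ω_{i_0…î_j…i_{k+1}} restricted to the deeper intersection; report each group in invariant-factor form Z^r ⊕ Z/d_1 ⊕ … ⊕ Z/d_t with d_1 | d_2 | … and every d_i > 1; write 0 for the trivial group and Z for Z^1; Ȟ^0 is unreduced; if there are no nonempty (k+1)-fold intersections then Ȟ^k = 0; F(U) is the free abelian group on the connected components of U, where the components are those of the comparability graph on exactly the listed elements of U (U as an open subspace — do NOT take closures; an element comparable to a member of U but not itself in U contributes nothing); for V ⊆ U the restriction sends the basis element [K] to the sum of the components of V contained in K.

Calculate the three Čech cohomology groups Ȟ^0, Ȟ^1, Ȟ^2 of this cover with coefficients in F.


Ȟ^0 ≅ Z^5,  Ȟ^1 ≅ 0,  Ȟ^2 ≅ 0

cover nerve:
  V12={x2} V13={x1} V23={x3,x7}
components per intersection:
  V1: {x1} {x2} {x4,x6}
  V2: {x2} {x3,x7}
  V3: {x1} {x3,x7} {x5}
  V12: {x2}
  V13: {x1}
  V23: {x3,x7}
C dims 8,3; δ0: rk 3, SNF 1^3
Ȟ^0: (8−3)−0=5 ⇒ Z^5
Ȟ^1: (3−0)−3=0 ⇒ 0
Ȟ^2: (0−0)−0=0 ⇒ 0


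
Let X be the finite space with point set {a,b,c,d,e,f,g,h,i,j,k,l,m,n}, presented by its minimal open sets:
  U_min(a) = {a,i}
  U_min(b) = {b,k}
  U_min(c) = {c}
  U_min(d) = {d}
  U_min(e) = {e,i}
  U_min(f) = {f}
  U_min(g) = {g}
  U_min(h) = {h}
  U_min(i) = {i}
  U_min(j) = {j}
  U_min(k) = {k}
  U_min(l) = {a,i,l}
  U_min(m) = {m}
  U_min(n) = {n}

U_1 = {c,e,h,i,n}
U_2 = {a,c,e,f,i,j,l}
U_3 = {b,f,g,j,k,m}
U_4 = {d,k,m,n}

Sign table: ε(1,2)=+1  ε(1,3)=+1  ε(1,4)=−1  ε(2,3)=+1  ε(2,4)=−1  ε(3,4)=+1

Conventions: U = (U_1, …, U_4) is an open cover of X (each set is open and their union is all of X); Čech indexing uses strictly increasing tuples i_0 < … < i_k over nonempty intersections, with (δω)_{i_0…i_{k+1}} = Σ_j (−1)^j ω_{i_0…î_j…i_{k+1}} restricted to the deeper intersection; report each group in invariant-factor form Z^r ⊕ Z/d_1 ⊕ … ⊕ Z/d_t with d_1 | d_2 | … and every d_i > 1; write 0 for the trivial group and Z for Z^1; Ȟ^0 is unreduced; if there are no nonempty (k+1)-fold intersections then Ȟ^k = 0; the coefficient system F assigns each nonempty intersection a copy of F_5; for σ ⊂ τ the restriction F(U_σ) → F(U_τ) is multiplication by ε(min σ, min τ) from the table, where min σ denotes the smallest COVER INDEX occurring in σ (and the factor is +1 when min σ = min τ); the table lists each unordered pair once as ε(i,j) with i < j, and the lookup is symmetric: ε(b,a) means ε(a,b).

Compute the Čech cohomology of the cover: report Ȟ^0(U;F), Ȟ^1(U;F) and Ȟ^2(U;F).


Ȟ^0 = 0; Ȟ^1 = 0; Ȟ^2 = 0

intersection data:
  U12={c,e,i} U14={n} U23={f,j} U34={k,m}
C dims 4,4; δ0: rk_F5 4
Ȟ^0 = (4 − 4) − 0 = 0, so Ȟ^0 ≅ 0
Ȟ^1 = (4 − 0) − 4 = 0, so Ȟ^1 ≅ 0
Ȟ^2 = (0 − 0) − 0 = 0, so Ȟ^2 ≅ 0


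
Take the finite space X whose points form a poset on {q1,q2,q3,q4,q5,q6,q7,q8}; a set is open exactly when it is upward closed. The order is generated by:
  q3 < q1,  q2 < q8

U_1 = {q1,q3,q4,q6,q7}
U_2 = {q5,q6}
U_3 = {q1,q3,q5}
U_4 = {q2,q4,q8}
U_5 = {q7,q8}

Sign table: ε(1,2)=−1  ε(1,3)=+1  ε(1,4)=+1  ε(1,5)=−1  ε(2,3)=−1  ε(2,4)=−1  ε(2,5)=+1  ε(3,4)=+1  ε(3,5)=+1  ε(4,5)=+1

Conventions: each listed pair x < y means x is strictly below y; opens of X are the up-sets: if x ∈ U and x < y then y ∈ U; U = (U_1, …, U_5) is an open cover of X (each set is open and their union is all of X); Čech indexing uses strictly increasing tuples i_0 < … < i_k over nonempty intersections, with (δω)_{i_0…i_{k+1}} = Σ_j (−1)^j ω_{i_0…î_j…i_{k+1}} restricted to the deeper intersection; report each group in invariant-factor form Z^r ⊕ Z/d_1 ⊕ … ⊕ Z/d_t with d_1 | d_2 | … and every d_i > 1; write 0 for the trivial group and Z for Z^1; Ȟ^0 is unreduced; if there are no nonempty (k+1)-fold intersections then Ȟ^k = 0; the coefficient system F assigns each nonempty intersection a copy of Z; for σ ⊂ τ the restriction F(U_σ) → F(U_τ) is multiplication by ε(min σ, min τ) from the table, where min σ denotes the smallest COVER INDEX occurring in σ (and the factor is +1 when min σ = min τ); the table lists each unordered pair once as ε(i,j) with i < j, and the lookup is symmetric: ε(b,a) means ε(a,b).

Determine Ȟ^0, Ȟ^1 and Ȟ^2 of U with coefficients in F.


Ȟ^0(U;F) ≅ 0; Ȟ^1(U;F) ≅ Z ⊕ Z/2; Ȟ^2(U;F) ≅ 0

nerve of the cover:
  U12={q6} U13={q1,q3} U14={q4} U15={q7} U23={q5} U45={q8}
C dims 5,6; δ0: rk 5, SNF 1^4·2
Ȟ^0 = (5 − 5) − 0 = 0, so Ȟ^0 ≅ 0
Ȟ^1 = (6 − 0) − 5 = 1 plus torsion [2], so Ȟ^1 ≅ Z ⊕ Z/2
Ȟ^2 = (0 − 0) − 0 = 0, so Ȟ^2 ≅ 0


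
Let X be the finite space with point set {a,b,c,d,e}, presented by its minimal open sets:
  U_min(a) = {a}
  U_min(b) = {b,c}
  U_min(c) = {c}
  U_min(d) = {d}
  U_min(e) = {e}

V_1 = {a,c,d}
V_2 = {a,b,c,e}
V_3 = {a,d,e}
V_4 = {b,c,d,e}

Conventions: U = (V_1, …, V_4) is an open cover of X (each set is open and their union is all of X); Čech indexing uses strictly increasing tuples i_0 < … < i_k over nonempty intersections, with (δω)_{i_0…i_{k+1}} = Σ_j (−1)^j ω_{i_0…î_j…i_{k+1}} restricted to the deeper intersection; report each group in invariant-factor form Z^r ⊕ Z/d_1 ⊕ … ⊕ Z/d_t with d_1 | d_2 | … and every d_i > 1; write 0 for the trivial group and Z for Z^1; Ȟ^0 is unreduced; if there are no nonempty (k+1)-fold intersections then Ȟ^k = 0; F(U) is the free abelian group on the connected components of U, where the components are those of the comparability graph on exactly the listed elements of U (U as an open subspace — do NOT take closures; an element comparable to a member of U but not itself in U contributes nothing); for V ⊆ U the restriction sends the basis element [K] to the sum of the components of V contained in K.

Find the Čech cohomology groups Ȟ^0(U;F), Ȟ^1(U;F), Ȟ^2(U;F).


intersection data:
  V12={a,c} V13={a,d} V14={c,d} V23={a,e} V24={b,c,e} V34={d,e}
  V123={a} V124={c} V134={d} V234={e}
components per intersection:
  V1: {a} {c} {d}
  V2: {a} {b,c} {e}
  V3: {a} {d} {e}
  V4: {b,c} {d} {e}
  V12: {a} {c}
  V13: {a} {d}
  V14: {c} {d}
  V23: {a} {e}
  V24: {b,c} {e}
  V34: {d} {e}
  V123: {a}
  V124: {c}
  V134: {d}
  V234: {e}
C dims 12,12,4; δ0: rk 8, SNF 1^8; δ1: rk 4, SNF 1^4
Ȟ^0 = (12 − 8) − 0 = 4, so Ȟ^0 ≅ Z^4
Ȟ^1 = (12 − 4) − 8 = 0, so Ȟ^1 ≅ 0
Ȟ^2 = (4 − 0) − 4 = 0, so Ȟ^2 ≅ 0

Ȟ^0 = Z^4, Ȟ^1 = 0, Ȟ^2 = 0


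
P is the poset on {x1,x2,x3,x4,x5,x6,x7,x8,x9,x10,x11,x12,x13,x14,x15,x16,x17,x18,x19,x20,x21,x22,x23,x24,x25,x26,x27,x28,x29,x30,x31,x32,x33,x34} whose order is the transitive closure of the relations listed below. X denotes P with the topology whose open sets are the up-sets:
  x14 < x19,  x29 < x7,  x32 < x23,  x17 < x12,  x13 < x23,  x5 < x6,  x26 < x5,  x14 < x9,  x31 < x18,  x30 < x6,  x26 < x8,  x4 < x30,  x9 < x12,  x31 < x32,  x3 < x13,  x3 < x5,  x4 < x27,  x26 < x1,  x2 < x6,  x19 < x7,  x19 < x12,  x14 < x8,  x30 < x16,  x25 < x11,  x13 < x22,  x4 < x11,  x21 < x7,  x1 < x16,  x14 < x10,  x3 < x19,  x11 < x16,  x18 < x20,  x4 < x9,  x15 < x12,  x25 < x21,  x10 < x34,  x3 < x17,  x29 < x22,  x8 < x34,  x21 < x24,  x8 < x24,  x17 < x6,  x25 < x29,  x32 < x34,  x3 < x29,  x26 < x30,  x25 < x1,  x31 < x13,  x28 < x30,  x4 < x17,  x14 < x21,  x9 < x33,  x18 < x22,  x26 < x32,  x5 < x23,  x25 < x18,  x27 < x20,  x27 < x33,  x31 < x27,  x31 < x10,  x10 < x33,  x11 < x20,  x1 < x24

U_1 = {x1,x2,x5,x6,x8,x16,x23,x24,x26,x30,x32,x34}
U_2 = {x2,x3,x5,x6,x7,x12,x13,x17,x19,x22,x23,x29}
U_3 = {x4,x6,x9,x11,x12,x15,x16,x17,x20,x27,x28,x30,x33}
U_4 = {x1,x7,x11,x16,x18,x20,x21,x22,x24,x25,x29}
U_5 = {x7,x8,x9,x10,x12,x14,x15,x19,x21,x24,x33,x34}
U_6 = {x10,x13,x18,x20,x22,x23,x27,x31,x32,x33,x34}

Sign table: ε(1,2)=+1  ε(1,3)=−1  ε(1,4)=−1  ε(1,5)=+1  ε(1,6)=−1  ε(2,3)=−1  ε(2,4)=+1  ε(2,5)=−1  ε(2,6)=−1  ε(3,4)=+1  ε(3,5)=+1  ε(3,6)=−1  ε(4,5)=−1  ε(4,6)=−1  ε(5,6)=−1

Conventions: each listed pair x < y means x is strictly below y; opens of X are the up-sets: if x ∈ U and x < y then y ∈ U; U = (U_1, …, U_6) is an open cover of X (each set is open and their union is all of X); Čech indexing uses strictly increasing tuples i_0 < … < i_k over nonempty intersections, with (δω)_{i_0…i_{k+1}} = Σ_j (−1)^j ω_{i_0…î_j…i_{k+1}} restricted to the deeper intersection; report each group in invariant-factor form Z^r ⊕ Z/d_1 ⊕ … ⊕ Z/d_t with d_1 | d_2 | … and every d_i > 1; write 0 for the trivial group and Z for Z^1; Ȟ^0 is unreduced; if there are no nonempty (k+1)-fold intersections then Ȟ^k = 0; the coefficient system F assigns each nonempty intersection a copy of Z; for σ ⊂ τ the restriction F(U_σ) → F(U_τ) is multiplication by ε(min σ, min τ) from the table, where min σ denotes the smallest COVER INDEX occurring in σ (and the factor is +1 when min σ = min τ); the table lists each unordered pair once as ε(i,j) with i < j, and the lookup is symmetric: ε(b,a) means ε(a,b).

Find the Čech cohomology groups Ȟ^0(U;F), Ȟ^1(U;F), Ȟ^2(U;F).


Ȟ^0(U;F) ≅ 0, Ȟ^1(U;F) ≅ Z/2, Ȟ^2(U;F) ≅ Z

nonempty intersections:
  U12={x2,x5,x6,x23} U13={x6,x16,x30} U14={x1,x16,x24} U15={x8,x24,x34} U16={x23,x32,x34} U23={x6,x12,x17} U24={x7,x22,x29} U25={x7,x12,x19} U26={x13,x22,x23} U34={x11,x16,x20} U35={x9,x12,x15,x33} U36={x20,x27,x33} U45={x7,x21,x24} U46={x18,x20,x22} U56={x10,x33,x34}
  U123={x6} U126={x23} U134={x16} U145={x24} U156={x34} U235={x12} U245={x7} U246={x22} U346={x20} U356={x33}
C dims 6,15,10; δ0: rk 6, SNF 1^5·2; δ1: rk 9, SNF 1^9
Ȟ^0: (6−6)−0=0 ⇒ 0
Ȟ^1: (15−9)−6=0 plus torsion [2] ⇒ Z/2
Ȟ^2: (10−0)−9=1 ⇒ Z
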